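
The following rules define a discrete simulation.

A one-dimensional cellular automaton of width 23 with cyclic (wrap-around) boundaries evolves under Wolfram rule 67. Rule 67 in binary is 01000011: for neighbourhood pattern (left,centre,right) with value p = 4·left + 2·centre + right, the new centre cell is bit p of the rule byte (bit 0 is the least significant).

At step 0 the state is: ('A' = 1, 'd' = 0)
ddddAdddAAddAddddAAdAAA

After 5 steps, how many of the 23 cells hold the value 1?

t=0: ddddAdddAAddAddddAAdAAA
t=1: dAAAddAAdAdAddAAAdAdddA
t=2: dddAdAdAdddddAddAdddAAd
t=3: AAAddddddAAAAddAddAAdAd
t=4: ddAdAAAAAdddAdAddAdAddd
t=5: AAddddddAdAAddddAddddAA

8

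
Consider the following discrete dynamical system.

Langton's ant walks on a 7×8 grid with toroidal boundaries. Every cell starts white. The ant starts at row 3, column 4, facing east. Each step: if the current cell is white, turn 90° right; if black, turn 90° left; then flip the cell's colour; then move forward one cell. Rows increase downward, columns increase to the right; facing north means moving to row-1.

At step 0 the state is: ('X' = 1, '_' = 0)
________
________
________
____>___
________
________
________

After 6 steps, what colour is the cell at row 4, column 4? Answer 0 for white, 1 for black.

1

t=0: ________
________
________
____>___
________
________
________
t=1: ________
________
________
____X___
____v___
________
________
t=2: ________
________
________
____X___
___<X___
________
________
t=3: ________
________
________
___^X___
___XX___
________
________
t=4: ________
________
________
___X>___
___XX___
________
________
t=5: ________
________
____^___
___X____
___XX___
________
________
t=6: ________
________
____X>__
___X____
___XX___
________
________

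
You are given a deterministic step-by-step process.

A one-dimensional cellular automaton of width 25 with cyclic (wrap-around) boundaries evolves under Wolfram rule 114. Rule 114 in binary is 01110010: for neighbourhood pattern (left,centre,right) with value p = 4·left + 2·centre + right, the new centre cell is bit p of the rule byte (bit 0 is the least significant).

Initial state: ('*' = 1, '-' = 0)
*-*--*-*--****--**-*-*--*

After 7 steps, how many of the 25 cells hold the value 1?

k=0  *-*--*-*--****--**-*-*--*
k=1  **-**-*-**---***-**-*-**-
k=2  -**-**-*-**-*--**-**-*-**
k=3  *-**-**-*-**-**-**-**-*-*
k=4  **-**-**-*-**-**-**-**-*-
k=5  -**-**-**-*-**-**-**-**-*
k=6  *-**-**-**-*-**-**-**-**-
k=7  -*-**-**-**-*-**-**-**-**

16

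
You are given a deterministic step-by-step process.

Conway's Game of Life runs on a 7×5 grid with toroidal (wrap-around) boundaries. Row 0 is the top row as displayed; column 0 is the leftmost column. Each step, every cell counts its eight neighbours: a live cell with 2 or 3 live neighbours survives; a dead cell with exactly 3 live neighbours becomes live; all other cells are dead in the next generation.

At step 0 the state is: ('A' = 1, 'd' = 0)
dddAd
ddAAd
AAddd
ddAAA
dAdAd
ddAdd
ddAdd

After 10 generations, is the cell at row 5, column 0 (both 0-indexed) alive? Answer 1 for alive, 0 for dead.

1

t=0: dddAd
ddAAd
AAddd
ddAAA
dAdAd
ddAdd
ddAdd
t=1: dddAd
dAAAA
AAddd
dddAA
dAddA
dAAAd
ddAAd
t=2: dAddd
dAdAA
dAddd
dAAAA
dAddA
AAddA
dAddA
t=3: dAdAA
dAddd
dAddd
dAdAA
ddddd
dAAAA
dAAdA
t=4: dAdAA
dAddd
dAddd
AdAdd
dAddd
dAddA
ddddd
t=5: AdAdd
dAddd
AAAdd
AdAdd
dAAdd
Adddd
ddAAA
t=6: AdAdA
ddddd
AdAdd
AddAd
AdAdd
AdddA
AdAAA
t=7: AdAdd
AddAA
dAddA
AdAAd
AddAd
ddAdd
ddAdd
t=8: AdAdd
ddAAd
dAddd
AdAAd
dddAd
dAAAd
ddAAd
t=9: ddddA
ddAAd
dAddA
dAAAA
ddddd
dAddA
ddddA
t=10: ddddA
AdAAA
dAddA
dAAAA
dAddA
Adddd
dddAA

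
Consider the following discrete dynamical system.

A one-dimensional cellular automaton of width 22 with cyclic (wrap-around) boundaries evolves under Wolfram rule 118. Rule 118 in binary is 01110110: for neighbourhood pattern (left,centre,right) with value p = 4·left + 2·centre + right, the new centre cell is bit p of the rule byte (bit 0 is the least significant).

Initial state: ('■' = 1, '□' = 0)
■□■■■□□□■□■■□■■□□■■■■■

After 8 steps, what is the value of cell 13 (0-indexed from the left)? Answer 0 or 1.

1

[0] ■□■■■□□□■□■■□■■□□■■■■■
[1] ■■□□■■□■■■□■■□■■■□□□□□
[2] □■■■□■■□□■■□■■□□■■□□□■
[3] ■□□■■□■■■□■■□■■■□■■□■■
[4] ■■■□■■□□■■□■■□□■■□■■□□
[5] □□■■□■■■□■■□■■■□■■□■■■
[6] ■■□■■□□■■□■■□□■■□■■□□■
[7] □■■□■■■□■■□■■■□■■□■■■□
[8] ■□■■□□■■□■■□□■■□■■□□■■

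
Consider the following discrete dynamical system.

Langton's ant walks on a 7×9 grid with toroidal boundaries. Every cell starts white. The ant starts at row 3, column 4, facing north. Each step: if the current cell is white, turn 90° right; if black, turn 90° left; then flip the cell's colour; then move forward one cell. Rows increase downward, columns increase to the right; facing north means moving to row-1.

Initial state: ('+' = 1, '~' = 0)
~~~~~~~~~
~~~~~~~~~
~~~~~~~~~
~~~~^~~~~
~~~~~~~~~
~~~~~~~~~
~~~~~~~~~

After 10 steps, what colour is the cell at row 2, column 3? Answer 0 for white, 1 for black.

gen 0: ~~~~~~~~~
~~~~~~~~~
~~~~~~~~~
~~~~^~~~~
~~~~~~~~~
~~~~~~~~~
~~~~~~~~~
gen 1: ~~~~~~~~~
~~~~~~~~~
~~~~~~~~~
~~~~+>~~~
~~~~~~~~~
~~~~~~~~~
~~~~~~~~~
gen 2: ~~~~~~~~~
~~~~~~~~~
~~~~~~~~~
~~~~++~~~
~~~~~v~~~
~~~~~~~~~
~~~~~~~~~
gen 3: ~~~~~~~~~
~~~~~~~~~
~~~~~~~~~
~~~~++~~~
~~~~<+~~~
~~~~~~~~~
~~~~~~~~~
gen 4: ~~~~~~~~~
~~~~~~~~~
~~~~~~~~~
~~~~^+~~~
~~~~++~~~
~~~~~~~~~
~~~~~~~~~
gen 5: ~~~~~~~~~
~~~~~~~~~
~~~~~~~~~
~~~<~+~~~
~~~~++~~~
~~~~~~~~~
~~~~~~~~~
gen 6: ~~~~~~~~~
~~~~~~~~~
~~~^~~~~~
~~~+~+~~~
~~~~++~~~
~~~~~~~~~
~~~~~~~~~
gen 7: ~~~~~~~~~
~~~~~~~~~
~~~+>~~~~
~~~+~+~~~
~~~~++~~~
~~~~~~~~~
~~~~~~~~~
gen 8: ~~~~~~~~~
~~~~~~~~~
~~~++~~~~
~~~+v+~~~
~~~~++~~~
~~~~~~~~~
~~~~~~~~~
gen 9: ~~~~~~~~~
~~~~~~~~~
~~~++~~~~
~~~<++~~~
~~~~++~~~
~~~~~~~~~
~~~~~~~~~
gen 10: ~~~~~~~~~
~~~~~~~~~
~~~++~~~~
~~~~++~~~
~~~v++~~~
~~~~~~~~~
~~~~~~~~~

1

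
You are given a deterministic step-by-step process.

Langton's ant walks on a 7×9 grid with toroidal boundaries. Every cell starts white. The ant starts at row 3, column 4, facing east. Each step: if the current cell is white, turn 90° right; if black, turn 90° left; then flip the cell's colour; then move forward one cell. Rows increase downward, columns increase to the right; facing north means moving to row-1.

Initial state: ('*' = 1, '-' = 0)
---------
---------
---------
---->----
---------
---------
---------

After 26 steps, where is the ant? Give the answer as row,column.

k=0  ---------
---------
---------
---->----
---------
---------
---------
k=1  ---------
---------
---------
----*----
----v----
---------
---------
k=2  ---------
---------
---------
----*----
---<*----
---------
---------
k=3  ---------
---------
---------
---^*----
---**----
---------
---------
k=4  ---------
---------
---------
---*>----
---**----
---------
---------
k=5  ---------
---------
----^----
---*-----
---**----
---------
---------
k=6  ---------
---------
----*>---
---*-----
---**----
---------
---------
k=7  ---------
---------
----**---
---*-v---
---**----
---------
---------
k=8  ---------
---------
----**---
---*<*---
---**----
---------
---------
k=9  ---------
---------
----^*---
---***---
---**----
---------
---------
k=10  ---------
---------
---<-*---
---***---
---**----
---------
---------
k=11  ---------
---^-----
---*-*---
---***---
---**----
---------
---------
k=12  ---------
---*>----
---*-*---
---***---
---**----
---------
---------
k=13  ---------
---**----
---*v*---
---***---
---**----
---------
---------
k=14  ---------
---**----
---<**---
---***---
---**----
---------
---------
k=15  ---------
---**----
----**---
---v**---
---**----
---------
---------
k=16  ---------
---**----
----**---
---->*---
---**----
---------
---------
k=17  ---------
---**----
----^*---
-----*---
---**----
---------
---------
k=18  ---------
---**----
---<-*---
-----*---
---**----
---------
---------
k=19  ---------
---^*----
---*-*---
-----*---
---**----
---------
---------
k=20  ---------
--<-*----
---*-*---
-----*---
---**----
---------
---------
k=21  --^------
--*-*----
---*-*---
-----*---
---**----
---------
---------
k=22  --*>-----
--*-*----
---*-*---
-----*---
---**----
---------
---------
k=23  --**-----
--*v*----
---*-*---
-----*---
---**----
---------
---------
k=24  --**-----
--<**----
---*-*---
-----*---
---**----
---------
---------
k=25  --**-----
---**----
--v*-*---
-----*---
---**----
---------
---------
k=26  --**-----
---**----
-<**-*---
-----*---
---**----
---------
---------

2,1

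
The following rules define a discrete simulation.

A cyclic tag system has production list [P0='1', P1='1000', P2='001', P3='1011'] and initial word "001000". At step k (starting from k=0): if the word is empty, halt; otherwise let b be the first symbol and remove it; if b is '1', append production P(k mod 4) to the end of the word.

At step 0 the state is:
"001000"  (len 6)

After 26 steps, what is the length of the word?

t=0: "001000"  (len 6)
t=1: "01000"  (len 5)
t=2: "1000"  (len 4)
t=3: "000001"  (len 6)
t=4: "00001"  (len 5)
t=5: "0001"  (len 4)
t=6: "001"  (len 3)
t=7: "01"  (len 2)
t=8: "1"  (len 1)
t=9: "1"  (len 1)
t=10: "1000"  (len 4)
t=11: "000001"  (len 6)
t=12: "00001"  (len 5)
t=13: "0001"  (len 4)
t=14: "001"  (len 3)
t=15: "01"  (len 2)
t=16: "1"  (len 1)
t=17: "1"  (len 1)
t=18: "1000"  (len 4)
t=19: "000001"  (len 6)
t=20: "00001"  (len 5)
t=21: "0001"  (len 4)
t=22: "001"  (len 3)
t=23: "01"  (len 2)
t=24: "1"  (len 1)
t=25: "1"  (len 1)
t=26: "1000"  (len 4)

4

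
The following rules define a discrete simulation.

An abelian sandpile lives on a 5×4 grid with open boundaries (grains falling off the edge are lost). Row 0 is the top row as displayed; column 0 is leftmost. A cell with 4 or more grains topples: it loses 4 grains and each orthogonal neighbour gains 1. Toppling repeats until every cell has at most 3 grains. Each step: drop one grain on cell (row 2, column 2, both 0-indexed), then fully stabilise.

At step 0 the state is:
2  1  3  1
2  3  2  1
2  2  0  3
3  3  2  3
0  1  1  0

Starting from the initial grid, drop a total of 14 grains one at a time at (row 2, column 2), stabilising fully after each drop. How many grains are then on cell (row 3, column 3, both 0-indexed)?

0) 2  1  3  1
2  3  2  1
2  2  0  3
3  3  2  3
0  1  1  0
1) 2  1  3  1
2  3  2  1
2  2  1  3
3  3  2  3
0  1  1  0
2) 2  1  3  1
2  3  2  1
2  2  2  3
3  3  2  3
0  1  1  0
3) 2  1  3  1
2  3  2  1
2  2  3  3
3  3  2  3
0  1  1  0
4) 3  3  0  2
0  2  2  3
1  3  0  2
1  2  2  1
1  2  2  1
5) 3  3  0  2
0  2  2  3
1  3  1  2
1  2  2  1
1  2  2  1
6) 3  3  0  2
0  2  2  3
1  3  2  2
1  2  2  1
1  2  2  1
7) 3  3  0  2
0  2  2  3
1  3  3  2
1  2  2  1
1  2  2  1
8) 3  3  0  2
0  3  3  3
2  0  1  3
1  3  3  1
1  2  2  1
9) 3  3  0  2
0  3  3  3
2  0  2  3
1  3  3  1
1  2  2  1
10) 3  3  0  2
0  3  3  3
2  0  3  3
1  3  3  1
1  2  2  1
11) 0  1  2  3
2  1  2  1
2  3  3  1
2  0  1  3
1  3  3  1
12) 0  1  2  3
2  2  3  1
3  0  1  2
2  1  2  3
1  3  3  1
13) 0  1  2  3
2  2  3  1
3  0  2  2
2  1  2  3
1  3  3  1
14) 0  1  2  3
2  2  3  1
3  0  3  2
2  1  2  3
1  3  3  1

3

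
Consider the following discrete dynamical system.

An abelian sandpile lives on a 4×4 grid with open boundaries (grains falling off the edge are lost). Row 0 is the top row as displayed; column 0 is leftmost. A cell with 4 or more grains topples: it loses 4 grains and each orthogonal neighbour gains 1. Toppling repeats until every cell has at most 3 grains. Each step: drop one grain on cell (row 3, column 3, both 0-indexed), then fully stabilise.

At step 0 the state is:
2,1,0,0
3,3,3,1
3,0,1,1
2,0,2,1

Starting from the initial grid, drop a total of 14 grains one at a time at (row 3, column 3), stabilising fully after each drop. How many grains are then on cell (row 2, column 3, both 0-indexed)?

gen 0: 2,1,0,0
3,3,3,1
3,0,1,1
2,0,2,1
gen 1: 2,1,0,0
3,3,3,1
3,0,1,1
2,0,2,2
gen 2: 2,1,0,0
3,3,3,1
3,0,1,1
2,0,2,3
gen 3: 2,1,0,0
3,3,3,1
3,0,1,2
2,0,3,0
gen 4: 2,1,0,0
3,3,3,1
3,0,1,2
2,0,3,1
gen 5: 2,1,0,0
3,3,3,1
3,0,1,2
2,0,3,2
gen 6: 2,1,0,0
3,3,3,1
3,0,1,2
2,0,3,3
gen 7: 2,1,0,0
3,3,3,1
3,0,2,3
2,1,0,1
gen 8: 2,1,0,0
3,3,3,1
3,0,2,3
2,1,0,2
gen 9: 2,1,0,0
3,3,3,1
3,0,2,3
2,1,0,3
gen 10: 2,1,0,0
3,3,3,2
3,0,3,0
2,1,1,1
gen 11: 2,1,0,0
3,3,3,2
3,0,3,0
2,1,1,2
gen 12: 2,1,0,0
3,3,3,2
3,0,3,0
2,1,1,3
gen 13: 2,1,0,0
3,3,3,2
3,0,3,1
2,1,2,0
gen 14: 2,1,0,0
3,3,3,2
3,0,3,1
2,1,2,1

1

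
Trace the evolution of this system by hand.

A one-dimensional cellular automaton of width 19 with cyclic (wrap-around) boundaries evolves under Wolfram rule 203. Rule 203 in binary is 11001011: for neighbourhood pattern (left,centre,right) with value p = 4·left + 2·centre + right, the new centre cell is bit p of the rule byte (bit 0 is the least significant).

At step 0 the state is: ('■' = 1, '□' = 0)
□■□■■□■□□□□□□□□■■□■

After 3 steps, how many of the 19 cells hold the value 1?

17

k=0  □■□■■□■□□□□□□□□■■□■
k=1  □□□■■□□□■■■■■■■■■□□
k=2  ■■■■■□■■■■■■■■■■■□■
k=3  ■■■■■□■■■■■■■■■■■□■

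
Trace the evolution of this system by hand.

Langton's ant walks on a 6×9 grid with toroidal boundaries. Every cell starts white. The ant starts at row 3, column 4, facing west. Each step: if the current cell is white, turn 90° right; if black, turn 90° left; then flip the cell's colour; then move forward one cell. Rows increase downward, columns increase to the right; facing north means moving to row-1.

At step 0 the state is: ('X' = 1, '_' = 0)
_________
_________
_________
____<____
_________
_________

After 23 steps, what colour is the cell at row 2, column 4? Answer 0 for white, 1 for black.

k=0  _________
_________
_________
____<____
_________
_________
k=1  _________
_________
____^____
____X____
_________
_________
k=2  _________
_________
____X>___
____X____
_________
_________
k=3  _________
_________
____XX___
____Xv___
_________
_________
k=4  _________
_________
____XX___
____<X___
_________
_________
k=5  _________
_________
____XX___
_____X___
____v____
_________
k=6  _________
_________
____XX___
_____X___
___<X____
_________
k=7  _________
_________
____XX___
___^_X___
___XX____
_________
k=8  _________
_________
____XX___
___X>X___
___XX____
_________
k=9  _________
_________
____XX___
___XXX___
___Xv____
_________
k=10  _________
_________
____XX___
___XXX___
___X_>___
_________
k=11  _________
_________
____XX___
___XXX___
___X_X___
_____v___
k=12  _________
_________
____XX___
___XXX___
___X_X___
____<X___
k=13  _________
_________
____XX___
___XXX___
___X^X___
____XX___
k=14  _________
_________
____XX___
___XXX___
___XX>___
____XX___
k=15  _________
_________
____XX___
___XX^___
___XX____
____XX___
k=16  _________
_________
____XX___
___X<____
___XX____
____XX___
k=17  _________
_________
____XX___
___X_____
___Xv____
____XX___
k=18  _________
_________
____XX___
___X_____
___X_>___
____XX___
k=19  _________
_________
____XX___
___X_____
___X_X___
____Xv___
k=20  _________
_________
____XX___
___X_____
___X_X___
____X_>__
k=21  ______v__
_________
____XX___
___X_____
___X_X___
____X_X__
k=22  _____<X__
_________
____XX___
___X_____
___X_X___
____X_X__
k=23  _____XX__
_________
____XX___
___X_____
___X_X___
____X^X__

1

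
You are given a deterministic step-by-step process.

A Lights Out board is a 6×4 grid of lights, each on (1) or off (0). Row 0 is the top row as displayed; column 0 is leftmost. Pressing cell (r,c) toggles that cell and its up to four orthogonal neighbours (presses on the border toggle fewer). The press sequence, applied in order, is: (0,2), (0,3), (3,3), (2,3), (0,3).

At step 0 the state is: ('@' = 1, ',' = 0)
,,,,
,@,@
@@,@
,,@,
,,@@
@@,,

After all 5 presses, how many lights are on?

12

0) ,,,,
,@,@
@@,@
,,@,
,,@@
@@,,
1) ,@@@
,@@@
@@,@
,,@,
,,@@
@@,,
2) ,@,,
,@@,
@@,@
,,@,
,,@@
@@,,
3) ,@,,
,@@,
@@,,
,,,@
,,@,
@@,,
4) ,@,,
,@@@
@@@@
,,,,
,,@,
@@,,
5) ,@@@
,@@,
@@@@
,,,,
,,@,
@@,,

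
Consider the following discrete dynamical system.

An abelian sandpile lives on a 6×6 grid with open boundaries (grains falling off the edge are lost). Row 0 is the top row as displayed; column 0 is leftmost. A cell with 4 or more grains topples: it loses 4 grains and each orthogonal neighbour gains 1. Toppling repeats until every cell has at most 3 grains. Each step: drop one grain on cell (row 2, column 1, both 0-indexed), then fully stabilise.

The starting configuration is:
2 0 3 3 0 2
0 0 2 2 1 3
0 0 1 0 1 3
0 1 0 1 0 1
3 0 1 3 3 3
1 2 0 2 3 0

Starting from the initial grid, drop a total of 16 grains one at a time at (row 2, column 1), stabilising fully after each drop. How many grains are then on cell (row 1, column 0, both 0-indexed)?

k=0  2 0 3 3 0 2
0 0 2 2 1 3
0 0 1 0 1 3
0 1 0 1 0 1
3 0 1 3 3 3
1 2 0 2 3 0
k=1  2 0 3 3 0 2
0 0 2 2 1 3
0 1 1 0 1 3
0 1 0 1 0 1
3 0 1 3 3 3
1 2 0 2 3 0
k=2  2 0 3 3 0 2
0 0 2 2 1 3
0 2 1 0 1 3
0 1 0 1 0 1
3 0 1 3 3 3
1 2 0 2 3 0
k=3  2 0 3 3 0 2
0 0 2 2 1 3
0 3 1 0 1 3
0 1 0 1 0 1
3 0 1 3 3 3
1 2 0 2 3 0
k=4  2 0 3 3 0 2
0 1 2 2 1 3
1 0 2 0 1 3
0 2 0 1 0 1
3 0 1 3 3 3
1 2 0 2 3 0
k=5  2 0 3 3 0 2
0 1 2 2 1 3
1 1 2 0 1 3
0 2 0 1 0 1
3 0 1 3 3 3
1 2 0 2 3 0
k=6  2 0 3 3 0 2
0 1 2 2 1 3
1 2 2 0 1 3
0 2 0 1 0 1
3 0 1 3 3 3
1 2 0 2 3 0
k=7  2 0 3 3 0 2
0 1 2 2 1 3
1 3 2 0 1 3
0 2 0 1 0 1
3 0 1 3 3 3
1 2 0 2 3 0
k=8  2 0 3 3 0 2
0 2 2 2 1 3
2 0 3 0 1 3
0 3 0 1 0 1
3 0 1 3 3 3
1 2 0 2 3 0
k=9  2 0 3 3 0 2
0 2 2 2 1 3
2 1 3 0 1 3
0 3 0 1 0 1
3 0 1 3 3 3
1 2 0 2 3 0
k=10  2 0 3 3 0 2
0 2 2 2 1 3
2 2 3 0 1 3
0 3 0 1 0 1
3 0 1 3 3 3
1 2 0 2 3 0
k=11  2 0 3 3 0 2
0 2 2 2 1 3
2 3 3 0 1 3
0 3 0 1 0 1
3 0 1 3 3 3
1 2 0 2 3 0
k=12  2 0 3 3 0 2
0 3 3 2 1 3
3 2 0 1 1 3
1 0 2 1 0 1
3 1 1 3 3 3
1 2 0 2 3 0
k=13  2 0 3 3 0 2
0 3 3 2 1 3
3 3 0 1 1 3
1 0 2 1 0 1
3 1 1 3 3 3
1 2 0 2 3 0
k=14  2 2 1 1 1 2
2 1 2 0 2 3
0 2 2 2 1 3
2 1 2 1 0 1
3 1 1 3 3 3
1 2 0 2 3 0
k=15  2 2 1 1 1 2
2 1 2 0 2 3
0 3 2 2 1 3
2 1 2 1 0 1
3 1 1 3 3 3
1 2 0 2 3 0
k=16  2 2 1 1 1 2
2 2 2 0 2 3
1 0 3 2 1 3
2 2 2 1 0 1
3 1 1 3 3 3
1 2 0 2 3 0

2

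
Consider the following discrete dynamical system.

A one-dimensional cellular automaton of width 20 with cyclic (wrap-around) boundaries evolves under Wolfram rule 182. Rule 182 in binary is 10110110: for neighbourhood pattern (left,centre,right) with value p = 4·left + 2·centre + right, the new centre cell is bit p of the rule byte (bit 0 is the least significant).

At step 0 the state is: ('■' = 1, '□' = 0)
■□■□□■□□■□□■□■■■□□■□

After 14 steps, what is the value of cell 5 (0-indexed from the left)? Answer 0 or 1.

step 0: ■□■□□■□□■□□■□■■■□□■□
step 1: ■■■■■■■■■■■■■□■□■■■■
step 2: ■■■■■■■■■■■■□■■■□■■■
step 3: ■■■■■■■■■■■□■□■□■□■■
step 4: ■■■■■■■■■■□■■■■■■■□■
step 5: ■■■■■■■■■□■□■■■■■□■□
step 6: □■■■■■■■□■■■□■■■□■■■
step 7: ■□■■■■■□■□■□■□■□■□■□
step 8: ■■□■■■□■■■■■■■■■■■■■
step 9: ■□■□■□■□■■■■■■■■■■■■
step 10: □■■■■■■■□■■■■■■■■■■■
step 11: ■□■■■■■□■□■■■■■■■■■□
step 12: ■■□■■■□■■■□■■■■■■■□■
step 13: ■□■□■□■□■□■□■■■■■□■□
step 14: ■■■■■■■■■■■■□■■■□■■■

1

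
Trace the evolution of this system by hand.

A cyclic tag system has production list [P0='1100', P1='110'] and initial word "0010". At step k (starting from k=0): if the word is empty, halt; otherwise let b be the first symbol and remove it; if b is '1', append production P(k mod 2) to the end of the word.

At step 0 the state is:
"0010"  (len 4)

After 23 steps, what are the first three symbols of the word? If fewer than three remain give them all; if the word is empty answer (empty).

100

k=0  "0010"  (len 4)
k=1  "010"  (len 3)
k=2  "10"  (len 2)
k=3  "01100"  (len 5)
k=4  "1100"  (len 4)
k=5  "1001100"  (len 7)
k=6  "001100110"  (len 9)
k=7  "01100110"  (len 8)
k=8  "1100110"  (len 7)
k=9  "1001101100"  (len 10)
k=10  "001101100110"  (len 12)
k=11  "01101100110"  (len 11)
k=12  "1101100110"  (len 10)
k=13  "1011001101100"  (len 13)
k=14  "011001101100110"  (len 15)
k=15  "11001101100110"  (len 14)
k=16  "1001101100110110"  (len 16)
k=17  "0011011001101101100"  (len 19)
k=18  "011011001101101100"  (len 18)
k=19  "11011001101101100"  (len 17)
k=20  "1011001101101100110"  (len 19)
k=21  "0110011011011001101100"  (len 22)
k=22  "110011011011001101100"  (len 21)
k=23  "100110110110011011001100"  (len 24)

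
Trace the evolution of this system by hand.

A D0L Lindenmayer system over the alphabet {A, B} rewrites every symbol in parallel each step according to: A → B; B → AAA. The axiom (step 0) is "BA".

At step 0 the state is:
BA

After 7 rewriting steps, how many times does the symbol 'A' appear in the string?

t=0: BA
t=1: AAAB
t=2: BBBAAA
t=3: AAAAAAAAABBB
t=4: BBBBBBBBBAAAAAAAAA
t=5: AAAAAAAAAAAAAAAAAAAAAAAAAAABBBBBBBBB
t=6: BBBBBBBBBBBBBBBBBBBBBBBBBBBAAAAAAAAAAAAAAAAAAAAAAAAAAA
t=7: AAAAAAAAAAAAAAAAAAAAAAAAAAAAAAAAAAAAAAAAAAAAAAAAAAAAAAAAAAAAAAAAAAAAAAAAAAAAAAAAABBBBBBBBBBBBBBBBBBBBBBBBBBB

81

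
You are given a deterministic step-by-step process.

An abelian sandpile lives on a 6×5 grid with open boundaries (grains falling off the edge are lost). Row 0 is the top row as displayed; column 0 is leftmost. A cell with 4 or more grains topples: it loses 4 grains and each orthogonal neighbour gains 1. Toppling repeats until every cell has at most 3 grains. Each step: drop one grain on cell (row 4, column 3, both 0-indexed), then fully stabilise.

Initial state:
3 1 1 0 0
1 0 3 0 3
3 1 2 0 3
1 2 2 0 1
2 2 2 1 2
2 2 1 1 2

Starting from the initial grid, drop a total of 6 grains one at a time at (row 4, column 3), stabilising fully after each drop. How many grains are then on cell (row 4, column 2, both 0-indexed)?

[0] 3 1 1 0 0
1 0 3 0 3
3 1 2 0 3
1 2 2 0 1
2 2 2 1 2
2 2 1 1 2
[1] 3 1 1 0 0
1 0 3 0 3
3 1 2 0 3
1 2 2 0 1
2 2 2 2 2
2 2 1 1 2
[2] 3 1 1 0 0
1 0 3 0 3
3 1 2 0 3
1 2 2 0 1
2 2 2 3 2
2 2 1 1 2
[3] 3 1 1 0 0
1 0 3 0 3
3 1 2 0 3
1 2 2 1 1
2 2 3 0 3
2 2 1 2 2
[4] 3 1 1 0 0
1 0 3 0 3
3 1 2 0 3
1 2 2 1 1
2 2 3 1 3
2 2 1 2 2
[5] 3 1 1 0 0
1 0 3 0 3
3 1 2 0 3
1 2 2 1 1
2 2 3 2 3
2 2 1 2 2
[6] 3 1 1 0 0
1 0 3 0 3
3 1 2 0 3
1 2 2 1 1
2 2 3 3 3
2 2 1 2 2

3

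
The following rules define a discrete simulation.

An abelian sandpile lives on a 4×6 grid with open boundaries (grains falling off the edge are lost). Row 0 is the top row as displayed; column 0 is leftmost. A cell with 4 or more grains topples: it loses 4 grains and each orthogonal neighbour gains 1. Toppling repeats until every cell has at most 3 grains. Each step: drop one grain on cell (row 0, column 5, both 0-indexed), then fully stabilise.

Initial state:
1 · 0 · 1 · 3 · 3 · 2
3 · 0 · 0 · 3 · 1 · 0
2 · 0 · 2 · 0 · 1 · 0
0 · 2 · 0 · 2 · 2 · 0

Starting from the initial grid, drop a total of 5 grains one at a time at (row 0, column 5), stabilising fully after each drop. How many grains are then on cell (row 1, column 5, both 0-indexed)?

2

0) 1 · 0 · 1 · 3 · 3 · 2
3 · 0 · 0 · 3 · 1 · 0
2 · 0 · 2 · 0 · 1 · 0
0 · 2 · 0 · 2 · 2 · 0
1) 1 · 0 · 1 · 3 · 3 · 3
3 · 0 · 0 · 3 · 1 · 0
2 · 0 · 2 · 0 · 1 · 0
0 · 2 · 0 · 2 · 2 · 0
2) 1 · 0 · 2 · 1 · 1 · 1
3 · 0 · 1 · 0 · 3 · 1
2 · 0 · 2 · 1 · 1 · 0
0 · 2 · 0 · 2 · 2 · 0
3) 1 · 0 · 2 · 1 · 1 · 2
3 · 0 · 1 · 0 · 3 · 1
2 · 0 · 2 · 1 · 1 · 0
0 · 2 · 0 · 2 · 2 · 0
4) 1 · 0 · 2 · 1 · 1 · 3
3 · 0 · 1 · 0 · 3 · 1
2 · 0 · 2 · 1 · 1 · 0
0 · 2 · 0 · 2 · 2 · 0
5) 1 · 0 · 2 · 1 · 2 · 0
3 · 0 · 1 · 0 · 3 · 2
2 · 0 · 2 · 1 · 1 · 0
0 · 2 · 0 · 2 · 2 · 0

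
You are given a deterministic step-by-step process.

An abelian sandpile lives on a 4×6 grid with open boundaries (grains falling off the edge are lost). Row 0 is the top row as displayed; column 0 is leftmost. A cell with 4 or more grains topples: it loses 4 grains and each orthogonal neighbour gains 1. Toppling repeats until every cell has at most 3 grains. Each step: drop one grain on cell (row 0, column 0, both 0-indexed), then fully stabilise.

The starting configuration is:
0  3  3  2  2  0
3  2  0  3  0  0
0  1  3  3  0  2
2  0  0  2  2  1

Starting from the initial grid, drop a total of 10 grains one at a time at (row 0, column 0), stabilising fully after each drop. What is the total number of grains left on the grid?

[0] 0  3  3  2  2  0
3  2  0  3  0  0
0  1  3  3  0  2
2  0  0  2  2  1
[1] 1  3  3  2  2  0
3  2  0  3  0  0
0  1  3  3  0  2
2  0  0  2  2  1
[2] 2  3  3  2  2  0
3  2  0  3  0  0
0  1  3  3  0  2
2  0  0  2  2  1
[3] 3  3  3  2  2  0
3  2  0  3  0  0
0  1  3  3  0  2
2  0  0  2  2  1
[4] 2  2  0  3  2  0
1  0  2  3  0  0
1  2  3  3  0  2
2  0  0  2  2  1
[5] 3  2  0  3  2  0
1  0  2  3  0  0
1  2  3  3  0  2
2  0  0  2  2  1
[6] 0  3  0  3  2  0
2  0  2  3  0  0
1  2  3  3  0  2
2  0  0  2  2  1
[7] 1  3  0  3  2  0
2  0  2  3  0  0
1  2  3  3  0  2
2  0  0  2  2  1
[8] 2  3  0  3  2  0
2  0  2  3  0  0
1  2  3  3  0  2
2  0  0  2  2  1
[9] 3  3  0  3  2  0
2  0  2  3  0  0
1  2  3  3  0  2
2  0  0  2  2  1
[10] 1  0  1  3  2  0
3  1  2  3  0  0
1  2  3  3  0  2
2  0  0  2  2  1

34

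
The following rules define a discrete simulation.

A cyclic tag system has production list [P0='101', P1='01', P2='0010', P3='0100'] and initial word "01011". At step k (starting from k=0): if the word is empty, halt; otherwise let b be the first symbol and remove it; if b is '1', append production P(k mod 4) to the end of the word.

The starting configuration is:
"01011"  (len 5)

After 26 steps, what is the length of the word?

step 0: "01011"  (len 5)
step 1: "1011"  (len 4)
step 2: "01101"  (len 5)
step 3: "1101"  (len 4)
step 4: "1010100"  (len 7)
step 5: "010100101"  (len 9)
step 6: "10100101"  (len 8)
step 7: "01001010010"  (len 11)
step 8: "1001010010"  (len 10)
step 9: "001010010101"  (len 12)
step 10: "01010010101"  (len 11)
step 11: "1010010101"  (len 10)
step 12: "0100101010100"  (len 13)
step 13: "100101010100"  (len 12)
step 14: "0010101010001"  (len 13)
step 15: "010101010001"  (len 12)
step 16: "10101010001"  (len 11)
step 17: "0101010001101"  (len 13)
step 18: "101010001101"  (len 12)
step 19: "010100011010010"  (len 15)
step 20: "10100011010010"  (len 14)
step 21: "0100011010010101"  (len 16)
step 22: "100011010010101"  (len 15)
step 23: "000110100101010010"  (len 18)
step 24: "00110100101010010"  (len 17)
step 25: "0110100101010010"  (len 16)
step 26: "110100101010010"  (len 15)

15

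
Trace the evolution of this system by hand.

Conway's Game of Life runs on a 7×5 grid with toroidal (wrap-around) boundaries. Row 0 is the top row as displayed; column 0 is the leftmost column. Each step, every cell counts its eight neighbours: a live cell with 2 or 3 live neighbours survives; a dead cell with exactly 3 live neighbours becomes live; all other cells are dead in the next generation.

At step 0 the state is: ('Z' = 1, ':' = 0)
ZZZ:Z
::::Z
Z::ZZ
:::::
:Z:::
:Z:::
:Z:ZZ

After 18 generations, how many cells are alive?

0) ZZZ:Z
::::Z
Z::ZZ
:::::
:Z:::
:Z:::
:Z:ZZ
1) :ZZ::
::Z::
Z::ZZ
Z:::Z
:::::
:Z:::
:::ZZ
2) :ZZ::
Z:Z:Z
ZZ:Z:
Z::Z:
Z::::
:::::
ZZ:Z:
3) :::::
::::Z
:::Z:
Z:Z::
::::Z
ZZ::Z
ZZ:::
4) Z::::
:::::
:::ZZ
:::ZZ
:::ZZ
:Z::Z
:Z::Z
5) Z::::
::::Z
:::ZZ
Z:Z::
::Z::
::Z:Z
:Z::Z
6) Z:::Z
Z::ZZ
Z::ZZ
:ZZ:Z
::Z::
ZZZ::
:Z:ZZ
7) :ZZ::
:Z:::
:::::
:ZZ:Z
:::::
Z:::Z
:::Z:
8) :ZZ::
:ZZ::
ZZZ::
:::::
:Z:ZZ
::::Z
ZZZZZ
9) ::::Z
:::Z:
Z:Z::
:::ZZ
Z::ZZ
:::::
::::Z
10) :::ZZ
:::ZZ
::Z::
:ZZ::
Z::Z:
Z::Z:
:::::
11) :::ZZ
::Z:Z
:ZZ::
:ZZZ:
Z::Z:
:::::
:::Z:
12) ::Z:Z
ZZZ:Z
Z::::
Z::ZZ
:Z:ZZ
::::Z
:::ZZ
13) ::Z::
::Z:Z
::Z::
:ZZZ:
::Z::
::Z::
Z:::Z
14) ZZ::Z
:ZZ::
:::::
:Z:Z:
:::::
:Z:Z:
:Z:Z:
15) :::ZZ
:ZZ::
:Z:::
:::::
:::::
:::::
:Z:Z:
16) ZZ:ZZ
ZZZZ:
:ZZ::
:::::
:::::
:::::
::ZZZ
17) :::::
:::::
Z::Z:
:::::
:::::
:::Z:
:ZZ::
18) :::::
:::::
:::::
:::::
:::::
::Z::
::Z::

2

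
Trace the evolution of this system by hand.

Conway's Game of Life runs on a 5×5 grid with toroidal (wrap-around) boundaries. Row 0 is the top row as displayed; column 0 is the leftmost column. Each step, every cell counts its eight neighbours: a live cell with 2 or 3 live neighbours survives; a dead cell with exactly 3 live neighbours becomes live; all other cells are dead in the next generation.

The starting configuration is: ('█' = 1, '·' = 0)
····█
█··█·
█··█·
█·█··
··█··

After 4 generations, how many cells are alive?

k=0  ····█
█··█·
█··█·
█·█··
··█··
k=1  ···██
█··█·
█·██·
··███
·█·█·
k=2  █··█·
██···
█····
█····
█····
k=3  █····
██···
█···█
██··█
██···
k=4  ····█
·█···
·····
·····
·····

2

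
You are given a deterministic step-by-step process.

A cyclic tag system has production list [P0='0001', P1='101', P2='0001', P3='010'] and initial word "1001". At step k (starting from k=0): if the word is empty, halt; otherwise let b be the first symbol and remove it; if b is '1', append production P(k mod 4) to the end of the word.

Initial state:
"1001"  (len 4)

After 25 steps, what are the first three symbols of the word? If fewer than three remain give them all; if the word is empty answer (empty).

000

[0] "1001"  (len 4)
[1] "0010001"  (len 7)
[2] "010001"  (len 6)
[3] "10001"  (len 5)
[4] "0001010"  (len 7)
[5] "001010"  (len 6)
[6] "01010"  (len 5)
[7] "1010"  (len 4)
[8] "010010"  (len 6)
[9] "10010"  (len 5)
[10] "0010101"  (len 7)
[11] "010101"  (len 6)
[12] "10101"  (len 5)
[13] "01010001"  (len 8)
[14] "1010001"  (len 7)
[15] "0100010001"  (len 10)
[16] "100010001"  (len 9)
[17] "000100010001"  (len 12)
[18] "00100010001"  (len 11)
[19] "0100010001"  (len 10)
[20] "100010001"  (len 9)
[21] "000100010001"  (len 12)
[22] "00100010001"  (len 11)
[23] "0100010001"  (len 10)
[24] "100010001"  (len 9)
[25] "000100010001"  (len 12)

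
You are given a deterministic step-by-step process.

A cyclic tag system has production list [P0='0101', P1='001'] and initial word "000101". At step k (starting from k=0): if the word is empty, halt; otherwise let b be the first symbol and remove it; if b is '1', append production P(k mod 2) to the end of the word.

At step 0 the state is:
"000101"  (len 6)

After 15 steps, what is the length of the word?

step 0: "000101"  (len 6)
step 1: "00101"  (len 5)
step 2: "0101"  (len 4)
step 3: "101"  (len 3)
step 4: "01001"  (len 5)
step 5: "1001"  (len 4)
step 6: "001001"  (len 6)
step 7: "01001"  (len 5)
step 8: "1001"  (len 4)
step 9: "0010101"  (len 7)
step 10: "010101"  (len 6)
step 11: "10101"  (len 5)
step 12: "0101001"  (len 7)
step 13: "101001"  (len 6)
step 14: "01001001"  (len 8)
step 15: "1001001"  (len 7)

7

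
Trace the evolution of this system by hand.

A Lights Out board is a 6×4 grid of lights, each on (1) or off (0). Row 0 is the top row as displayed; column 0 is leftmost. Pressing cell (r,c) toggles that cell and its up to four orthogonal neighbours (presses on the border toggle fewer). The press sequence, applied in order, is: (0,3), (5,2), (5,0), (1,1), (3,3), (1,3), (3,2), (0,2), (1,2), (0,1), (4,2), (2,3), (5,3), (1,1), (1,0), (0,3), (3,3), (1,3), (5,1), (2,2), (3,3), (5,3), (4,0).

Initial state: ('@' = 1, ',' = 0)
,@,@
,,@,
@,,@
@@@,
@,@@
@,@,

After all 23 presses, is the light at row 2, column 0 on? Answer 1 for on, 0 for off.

t=0: ,@,@
,,@,
@,,@
@@@,
@,@@
@,@,
t=1: ,@@,
,,@@
@,,@
@@@,
@,@@
@,@,
t=2: ,@@,
,,@@
@,,@
@@@,
@,,@
@@,@
t=3: ,@@,
,,@@
@,,@
@@@,
,,,@
,,,@
t=4: ,,@,
@@,@
@@,@
@@@,
,,,@
,,,@
t=5: ,,@,
@@,@
@@,,
@@,@
,,,,
,,,@
t=6: ,,@@
@@@,
@@,@
@@,@
,,,,
,,,@
t=7: ,,@@
@@@,
@@@@
@,@,
,,@,
,,,@
t=8: ,@,,
@@,,
@@@@
@,@,
,,@,
,,,@
t=9: ,@@,
@,@@
@@,@
@,@,
,,@,
,,,@
t=10: @,,,
@@@@
@@,@
@,@,
,,@,
,,,@
t=11: @,,,
@@@@
@@,@
@,,,
,@,@
,,@@
t=12: @,,,
@@@,
@@@,
@,,@
,@,@
,,@@
t=13: @,,,
@@@,
@@@,
@,,@
,@,,
,,,,
t=14: @@,,
,,,,
@,@,
@,,@
,@,,
,,,,
t=15: ,@,,
@@,,
,,@,
@,,@
,@,,
,,,,
t=16: ,@@@
@@,@
,,@,
@,,@
,@,,
,,,,
t=17: ,@@@
@@,@
,,@@
@,@,
,@,@
,,,,
t=18: ,@@,
@@@,
,,@,
@,@,
,@,@
,,,,
t=19: ,@@,
@@@,
,,@,
@,@,
,,,@
@@@,
t=20: ,@@,
@@,,
,@,@
@,,,
,,,@
@@@,
t=21: ,@@,
@@,,
,@,,
@,@@
,,,,
@@@,
t=22: ,@@,
@@,,
,@,,
@,@@
,,,@
@@,@
t=23: ,@@,
@@,,
,@,,
,,@@
@@,@
,@,@

0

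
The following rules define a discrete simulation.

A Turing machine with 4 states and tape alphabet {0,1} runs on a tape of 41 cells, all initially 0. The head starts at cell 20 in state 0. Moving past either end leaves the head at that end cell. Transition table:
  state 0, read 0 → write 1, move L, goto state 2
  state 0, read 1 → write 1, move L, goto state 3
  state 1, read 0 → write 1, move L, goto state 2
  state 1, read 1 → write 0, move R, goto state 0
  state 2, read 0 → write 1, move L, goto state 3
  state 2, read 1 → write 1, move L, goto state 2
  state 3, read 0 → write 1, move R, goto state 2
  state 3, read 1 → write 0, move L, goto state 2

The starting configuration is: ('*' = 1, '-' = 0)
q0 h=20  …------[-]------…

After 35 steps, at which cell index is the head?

3

gen 0: q0 h=20  …------[-]------…
gen 1: q2 h=19  …------[-]*-----…
gen 2: q3 h=18  …------[-]**----…
gen 3: q2 h=19  …-----*[*]*-----…
gen 4: q2 h=18  …------[*]**----…
gen 5: q2 h=17  …------[-]***---…
gen 6: q3 h=16  …------[-]****--…
gen 7: q2 h=17  …-----*[*]***---…
gen 8: q2 h=16  …------[*]****--…
gen 9: q2 h=15  …------[-]*****-…
gen 10: q3 h=14  …------[-]******…
gen 11: q2 h=15  …-----*[*]*****-…
gen 12: q2 h=14  …------[*]******…
gen 13: q2 h=13  …------[-]******…
gen 14: q3 h=12  …------[-]******…
gen 15: q2 h=13  …-----*[*]******…
gen 16: q2 h=12  …------[*]******…
gen 17: q2 h=11  …------[-]******…
gen 18: q3 h=10  …------[-]******…
gen 19: q2 h=11  …-----*[*]******…
gen 20: q2 h=10  …------[*]******…
gen 21: q2 h= 9  …------[-]******…
gen 22: q3 h= 8  …------[-]******…
gen 23: q2 h= 9  …-----*[*]******…
gen 24: q2 h= 8  …------[*]******…
gen 25: q2 h= 7  …------[-]******…
gen 26: q3 h= 6  |------[-]******…
gen 27: q2 h= 7  …-----*[*]******…
gen 28: q2 h= 6  |------[*]******…
gen 29: q2 h= 5  |-----[-]******…
gen 30: q3 h= 4  |----[-]******…
gen 31: q2 h= 5  |----*[*]******…
gen 32: q2 h= 4  |----[*]******…
gen 33: q2 h= 3  |---[-]******…
gen 34: q3 h= 2  |--[-]******…
gen 35: q2 h= 3  |--*[*]******…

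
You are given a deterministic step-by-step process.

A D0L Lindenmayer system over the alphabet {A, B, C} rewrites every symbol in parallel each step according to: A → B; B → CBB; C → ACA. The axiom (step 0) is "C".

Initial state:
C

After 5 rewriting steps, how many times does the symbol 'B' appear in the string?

k=0  C
k=1  ACA
k=2  BACAB
k=3  CBBBACABCBB
k=4  ACACBBCBBCBBBACABCBBACACBBCBB
k=5  BACABACACBBCBBACACBBCBBACACBBCBBCBBBACABCBBACACBBCBBBACABACACBBCBBACACBBCBB

34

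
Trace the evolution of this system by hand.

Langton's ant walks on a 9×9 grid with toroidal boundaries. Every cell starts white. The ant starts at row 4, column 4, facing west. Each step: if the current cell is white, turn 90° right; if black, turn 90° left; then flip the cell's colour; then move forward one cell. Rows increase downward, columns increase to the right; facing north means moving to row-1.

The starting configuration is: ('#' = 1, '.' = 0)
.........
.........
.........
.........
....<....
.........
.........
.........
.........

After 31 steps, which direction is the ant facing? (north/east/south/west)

step 0: .........
.........
.........
.........
....<....
.........
.........
.........
.........
step 1: .........
.........
.........
....^....
....#....
.........
.........
.........
.........
step 2: .........
.........
.........
....#>...
....#....
.........
.........
.........
.........
step 3: .........
.........
.........
....##...
....#v...
.........
.........
.........
.........
step 4: .........
.........
.........
....##...
....<#...
.........
.........
.........
.........
step 5: .........
.........
.........
....##...
.....#...
....v....
.........
.........
.........
step 6: .........
.........
.........
....##...
.....#...
...<#....
.........
.........
.........
step 7: .........
.........
.........
....##...
...^.#...
...##....
.........
.........
.........
step 8: .........
.........
.........
....##...
...#>#...
...##....
.........
.........
.........
step 9: .........
.........
.........
....##...
...###...
...#v....
.........
.........
.........
step 10: .........
.........
.........
....##...
...###...
...#.>...
.........
.........
.........
step 11: .........
.........
.........
....##...
...###...
...#.#...
.....v...
.........
.........
step 12: .........
.........
.........
....##...
...###...
...#.#...
....<#...
.........
.........
step 13: .........
.........
.........
....##...
...###...
...#^#...
....##...
.........
.........
step 14: .........
.........
.........
....##...
...###...
...##>...
....##...
.........
.........
step 15: .........
.........
.........
....##...
...##^...
...##....
....##...
.........
.........
step 16: .........
.........
.........
....##...
...#<....
...##....
....##...
.........
.........
step 17: .........
.........
.........
....##...
...#.....
...#v....
....##...
.........
.........
step 18: .........
.........
.........
....##...
...#.....
...#.>...
....##...
.........
.........
step 19: .........
.........
.........
....##...
...#.....
...#.#...
....#v...
.........
.........
step 20: .........
.........
.........
....##...
...#.....
...#.#...
....#.>..
.........
.........
step 21: .........
.........
.........
....##...
...#.....
...#.#...
....#.#..
......v..
.........
step 22: .........
.........
.........
....##...
...#.....
...#.#...
....#.#..
.....<#..
.........
step 23: .........
.........
.........
....##...
...#.....
...#.#...
....#^#..
.....##..
.........
step 24: .........
.........
.........
....##...
...#.....
...#.#...
....##>..
.....##..
.........
step 25: .........
.........
.........
....##...
...#.....
...#.#^..
....##...
.....##..
.........
step 26: .........
.........
.........
....##...
...#.....
...#.##>.
....##...
.....##..
.........
step 27: .........
.........
.........
....##...
...#.....
...#.###.
....##.v.
.....##..
.........
step 28: .........
.........
.........
....##...
...#.....
...#.###.
....##<#.
.....##..
.........
step 29: .........
.........
.........
....##...
...#.....
...#.#^#.
....####.
.....##..
.........
step 30: .........
.........
.........
....##...
...#.....
...#.<.#.
....####.
.....##..
.........
step 31: .........
.........
.........
....##...
...#.....
...#...#.
....#v##.
.....##..
.........

south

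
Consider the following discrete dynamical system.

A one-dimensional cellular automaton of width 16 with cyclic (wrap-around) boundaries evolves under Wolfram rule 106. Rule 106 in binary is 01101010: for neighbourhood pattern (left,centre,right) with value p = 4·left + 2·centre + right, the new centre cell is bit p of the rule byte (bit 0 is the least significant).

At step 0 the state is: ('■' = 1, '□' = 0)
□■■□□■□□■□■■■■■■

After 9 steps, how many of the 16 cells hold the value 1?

9

0) □■■□□■□□■□■■■■■■
1) ■■■□■□□■□■■□□□□■
2) □□■■□□■□■■■□□□■■
3) □■■■□■□■■□■□□■■■
4) ■■□■■□■■■■□□■■□■
5) □■■■■■■□□■□■■■■■
6) ■■□□□□■□■□■■□□□■
7) □■□□□■□■□■■■□□■■
8) ■□□□■□■□■■□■□■■■
9) ■□□■□■□■■■■□■■□□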